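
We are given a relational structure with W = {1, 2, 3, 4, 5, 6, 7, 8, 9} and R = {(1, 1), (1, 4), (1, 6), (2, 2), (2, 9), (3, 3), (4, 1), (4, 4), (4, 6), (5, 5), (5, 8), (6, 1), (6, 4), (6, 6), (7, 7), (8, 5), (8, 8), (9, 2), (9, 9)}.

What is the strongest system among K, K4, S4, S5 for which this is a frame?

Transitive (axiom 4): yes — every two-step R-path is closed by a direct edge.
Reflexive (axiom T): yes — every world is R-related to itself.
Euclidean (axiom 5): yes — any two successors of a common world are R-related.
So F validates K, K4, S4, S5. The strongest is S5.

S5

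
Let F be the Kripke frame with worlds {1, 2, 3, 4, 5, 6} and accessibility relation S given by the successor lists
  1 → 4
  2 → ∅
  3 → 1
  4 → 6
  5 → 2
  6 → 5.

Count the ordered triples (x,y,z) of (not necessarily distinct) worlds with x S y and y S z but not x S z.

4

Enumerating: (1,4,6), (3,1,4), (4,6,5), (6,5,2).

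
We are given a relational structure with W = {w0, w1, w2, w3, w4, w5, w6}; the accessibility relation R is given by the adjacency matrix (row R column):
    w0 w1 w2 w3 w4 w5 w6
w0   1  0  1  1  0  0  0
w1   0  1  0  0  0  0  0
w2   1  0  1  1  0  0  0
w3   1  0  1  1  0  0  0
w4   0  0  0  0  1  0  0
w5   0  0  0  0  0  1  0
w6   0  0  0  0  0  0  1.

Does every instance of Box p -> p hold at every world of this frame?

The schema T characterises exactly the reflexive frames.
Reflexive: yes — every world is R-related to itself.

Yes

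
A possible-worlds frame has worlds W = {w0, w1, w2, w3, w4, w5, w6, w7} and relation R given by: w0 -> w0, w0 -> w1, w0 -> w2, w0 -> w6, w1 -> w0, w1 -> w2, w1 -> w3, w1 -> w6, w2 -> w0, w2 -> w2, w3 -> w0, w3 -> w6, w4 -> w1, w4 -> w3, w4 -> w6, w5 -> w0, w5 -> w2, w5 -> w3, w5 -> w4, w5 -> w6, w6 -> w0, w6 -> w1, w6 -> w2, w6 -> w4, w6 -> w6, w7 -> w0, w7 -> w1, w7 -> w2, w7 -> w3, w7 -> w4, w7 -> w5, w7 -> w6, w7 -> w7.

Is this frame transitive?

No

Transitive: no — w0 R w1 and w1 R w3, but not w0 R w3.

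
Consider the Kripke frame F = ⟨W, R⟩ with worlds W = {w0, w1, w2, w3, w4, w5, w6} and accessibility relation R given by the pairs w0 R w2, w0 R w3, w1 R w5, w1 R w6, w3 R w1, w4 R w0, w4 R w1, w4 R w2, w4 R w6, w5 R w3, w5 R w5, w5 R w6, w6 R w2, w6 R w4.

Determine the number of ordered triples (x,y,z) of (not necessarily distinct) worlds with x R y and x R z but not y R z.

29

Enumerating: (w0,w2,w2), (w0,w2,w3), (w0,w3,w2), (w0,w3,w3), (w1,w6,w5), (w1,w6,w6), (w3,w1,w1), (w4,w0,w0), (w4,w0,w1), (w4,w0,w6), (w4,w1,w0), (w4,w1,w1), … and 17 more.
Total: 29.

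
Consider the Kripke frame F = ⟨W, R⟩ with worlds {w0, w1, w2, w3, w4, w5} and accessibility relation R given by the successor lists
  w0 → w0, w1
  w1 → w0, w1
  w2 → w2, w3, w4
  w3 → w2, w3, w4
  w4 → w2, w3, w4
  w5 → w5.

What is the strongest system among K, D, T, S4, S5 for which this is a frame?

S5

Serial (axiom D): yes — every world has a successor (e.g. w0 R w0).
Reflexive (axiom T): yes — every world is R-related to itself.
Transitive (axiom 4): yes — every two-step R-path is closed by a direct edge.
Euclidean (axiom 5): yes — any two successors of a common world are R-related.
So F validates K, D, T, S4, S5. The strongest is S5.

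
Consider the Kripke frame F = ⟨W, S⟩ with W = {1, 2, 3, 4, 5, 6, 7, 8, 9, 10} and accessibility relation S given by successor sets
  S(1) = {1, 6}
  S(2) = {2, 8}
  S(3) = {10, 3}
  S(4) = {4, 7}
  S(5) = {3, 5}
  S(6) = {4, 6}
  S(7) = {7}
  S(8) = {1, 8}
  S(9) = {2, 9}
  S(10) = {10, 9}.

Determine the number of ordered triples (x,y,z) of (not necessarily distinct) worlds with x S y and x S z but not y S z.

Enumerating: (1,6,1), (10,9,10), (2,8,2), (3,10,3), (4,7,4), (5,3,5), (6,4,6), (8,1,8), (9,2,9).

9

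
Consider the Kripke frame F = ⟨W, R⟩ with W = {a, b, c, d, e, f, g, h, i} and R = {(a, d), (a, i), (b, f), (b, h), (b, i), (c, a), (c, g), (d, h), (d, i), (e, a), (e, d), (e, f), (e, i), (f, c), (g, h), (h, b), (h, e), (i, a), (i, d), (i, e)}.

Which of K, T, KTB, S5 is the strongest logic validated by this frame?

K

Reflexive (axiom T): no — a is not related to itself.
Symmetric (axiom B): no — a R d but not d R a.
Euclidean (axiom 5): no — b R f and b R h, but not f R h.
So F validates K; T would additionally require R to be reflexive. The strongest is K.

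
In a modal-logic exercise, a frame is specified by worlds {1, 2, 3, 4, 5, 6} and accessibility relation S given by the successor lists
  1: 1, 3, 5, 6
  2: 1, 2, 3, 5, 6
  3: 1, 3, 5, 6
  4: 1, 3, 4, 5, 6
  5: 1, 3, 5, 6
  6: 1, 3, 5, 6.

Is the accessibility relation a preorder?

Reflexive: yes — every world is S-related to itself.
Transitive: yes — every two-step S-path is closed by a direct edge.
So S is a preorder.

Yes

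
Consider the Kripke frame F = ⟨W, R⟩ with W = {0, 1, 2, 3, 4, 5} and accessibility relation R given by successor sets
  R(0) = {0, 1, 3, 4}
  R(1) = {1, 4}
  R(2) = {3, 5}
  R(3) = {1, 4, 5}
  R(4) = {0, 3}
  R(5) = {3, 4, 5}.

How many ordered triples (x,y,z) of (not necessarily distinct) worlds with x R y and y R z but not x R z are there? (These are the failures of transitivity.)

Enumerating: (0,3,5), (1,4,0), (1,4,3), (2,3,1), (2,3,4), (2,5,4), (3,4,0), (3,4,3), (3,5,3), (4,0,1), (4,0,4), (4,3,1), (4,3,4), (4,3,5), (5,3,1), (5,4,0).

16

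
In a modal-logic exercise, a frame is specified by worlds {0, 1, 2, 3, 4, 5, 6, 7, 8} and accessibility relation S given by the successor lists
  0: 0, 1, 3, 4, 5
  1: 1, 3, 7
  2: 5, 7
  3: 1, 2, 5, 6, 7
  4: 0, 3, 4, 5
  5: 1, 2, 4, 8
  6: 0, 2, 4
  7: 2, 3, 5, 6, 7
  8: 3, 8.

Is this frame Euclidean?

Euclidean: no — 0 S 1 and 0 S 4, but not 1 S 4.

No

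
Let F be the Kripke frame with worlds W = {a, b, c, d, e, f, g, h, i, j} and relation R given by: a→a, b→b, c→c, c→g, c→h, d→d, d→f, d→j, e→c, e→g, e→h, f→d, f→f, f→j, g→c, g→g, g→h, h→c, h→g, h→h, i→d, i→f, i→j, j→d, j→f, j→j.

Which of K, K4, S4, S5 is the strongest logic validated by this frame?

Transitive (axiom 4): yes — every two-step R-path is closed by a direct edge.
Reflexive (axiom T): no — e is not related to itself.
Euclidean (axiom 5): yes — any two successors of a common world are R-related.
So F validates K, K4; S4 would additionally require R to be reflexive. The strongest is K4.

K4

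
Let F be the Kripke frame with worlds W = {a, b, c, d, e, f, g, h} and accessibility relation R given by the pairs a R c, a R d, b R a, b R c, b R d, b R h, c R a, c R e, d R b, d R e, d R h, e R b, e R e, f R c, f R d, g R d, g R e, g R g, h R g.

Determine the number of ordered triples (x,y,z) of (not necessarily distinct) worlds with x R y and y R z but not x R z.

Enumerating: (a,c,a), (a,c,e), (a,d,b), (a,d,e), (a,d,h), (b,c,e), (b,d,b), (b,d,e), (b,h,g), (c,a,c), (c,a,d), (c,e,b), … and 18 more.
Total: 30.

30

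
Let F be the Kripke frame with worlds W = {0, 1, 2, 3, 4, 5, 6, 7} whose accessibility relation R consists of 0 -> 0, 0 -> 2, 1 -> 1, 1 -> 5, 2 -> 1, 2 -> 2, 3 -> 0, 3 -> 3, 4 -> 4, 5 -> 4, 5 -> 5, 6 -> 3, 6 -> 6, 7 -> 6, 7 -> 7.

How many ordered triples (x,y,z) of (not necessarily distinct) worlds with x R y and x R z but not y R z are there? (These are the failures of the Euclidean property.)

Enumerating: (0,2,0), (1,5,1), (2,1,2), (3,0,3), (5,4,5), (6,3,6), (7,6,7).

7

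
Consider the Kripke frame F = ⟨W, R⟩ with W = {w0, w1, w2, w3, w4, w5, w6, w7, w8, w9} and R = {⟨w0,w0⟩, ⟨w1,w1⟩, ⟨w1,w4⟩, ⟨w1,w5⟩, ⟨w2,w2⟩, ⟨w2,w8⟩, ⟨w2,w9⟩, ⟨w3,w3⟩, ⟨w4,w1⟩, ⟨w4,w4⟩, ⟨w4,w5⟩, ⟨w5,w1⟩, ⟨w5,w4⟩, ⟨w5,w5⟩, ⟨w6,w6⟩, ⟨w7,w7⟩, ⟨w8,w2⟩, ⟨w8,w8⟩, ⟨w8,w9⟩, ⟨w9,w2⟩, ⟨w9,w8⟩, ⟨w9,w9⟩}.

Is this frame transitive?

Transitive: yes — every two-step R-path is closed by a direct edge.

Yes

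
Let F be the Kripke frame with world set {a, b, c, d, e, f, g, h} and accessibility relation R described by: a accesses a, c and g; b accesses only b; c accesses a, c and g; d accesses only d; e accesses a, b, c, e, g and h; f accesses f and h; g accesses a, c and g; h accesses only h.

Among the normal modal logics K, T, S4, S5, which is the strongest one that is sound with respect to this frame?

S4

Reflexive (axiom T): yes — every world is R-related to itself.
Transitive (axiom 4): yes — every two-step R-path is closed by a direct edge.
Euclidean (axiom 5): no — e R a and e R b, but not a R b.
So F validates K, T, S4; S5 would additionally require R to be Euclidean. The strongest is S4.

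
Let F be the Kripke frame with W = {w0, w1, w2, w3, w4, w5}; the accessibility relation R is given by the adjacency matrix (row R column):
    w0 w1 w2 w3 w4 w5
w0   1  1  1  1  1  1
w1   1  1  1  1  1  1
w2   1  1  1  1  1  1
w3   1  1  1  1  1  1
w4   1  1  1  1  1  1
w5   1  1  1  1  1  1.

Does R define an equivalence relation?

Reflexive: yes — every world is R-related to itself.
Symmetric: yes — every pair in R has its reverse in R.
Transitive: yes — every two-step R-path is closed by a direct edge.
So R is an equivalence relation.

Yes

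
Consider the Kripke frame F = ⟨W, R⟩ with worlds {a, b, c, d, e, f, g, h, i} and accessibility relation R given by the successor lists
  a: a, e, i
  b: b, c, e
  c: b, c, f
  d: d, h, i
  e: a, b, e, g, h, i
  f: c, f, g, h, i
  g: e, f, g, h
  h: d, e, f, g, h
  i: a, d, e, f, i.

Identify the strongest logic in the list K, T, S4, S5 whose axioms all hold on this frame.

T

Reflexive (axiom T): yes — every world is R-related to itself.
Transitive (axiom 4): no — a R e and e R b, but not a R b.
Euclidean (axiom 5): no — b R c and b R e, but not c R e.
So F validates K, T; S4 would additionally require R to be transitive. The strongest is T.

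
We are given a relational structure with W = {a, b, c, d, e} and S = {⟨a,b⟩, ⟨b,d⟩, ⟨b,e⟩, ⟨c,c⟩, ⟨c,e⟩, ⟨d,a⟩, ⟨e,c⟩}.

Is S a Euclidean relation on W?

Euclidean: no — b S d and b S e, but not d S e.

No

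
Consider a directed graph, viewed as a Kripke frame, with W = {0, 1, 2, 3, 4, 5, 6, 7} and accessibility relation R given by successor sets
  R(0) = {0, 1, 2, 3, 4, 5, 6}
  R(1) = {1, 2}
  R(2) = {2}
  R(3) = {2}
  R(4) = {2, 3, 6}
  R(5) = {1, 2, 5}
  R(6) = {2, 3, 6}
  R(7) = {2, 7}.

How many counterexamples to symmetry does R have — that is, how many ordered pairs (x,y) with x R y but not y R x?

Enumerating: (0,1), (0,2), (0,3), (0,4), (0,5), (0,6), (1,2), (3,2), (4,2), (4,3), (4,6), (5,1), (5,2), (6,2), (6,3), (7,2).

16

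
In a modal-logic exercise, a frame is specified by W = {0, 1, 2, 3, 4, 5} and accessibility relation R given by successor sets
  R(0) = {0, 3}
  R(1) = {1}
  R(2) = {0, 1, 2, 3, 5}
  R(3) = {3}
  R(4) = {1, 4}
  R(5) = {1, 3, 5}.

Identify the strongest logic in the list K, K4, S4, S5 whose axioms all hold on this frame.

S4

Transitive (axiom 4): yes — every two-step R-path is closed by a direct edge.
Reflexive (axiom T): yes — every world is R-related to itself.
Euclidean (axiom 5): no — 2 R 0 and 2 R 1, but not 0 R 1.
So F validates K, K4, S4; S5 would additionally require R to be Euclidean. The strongest is S4.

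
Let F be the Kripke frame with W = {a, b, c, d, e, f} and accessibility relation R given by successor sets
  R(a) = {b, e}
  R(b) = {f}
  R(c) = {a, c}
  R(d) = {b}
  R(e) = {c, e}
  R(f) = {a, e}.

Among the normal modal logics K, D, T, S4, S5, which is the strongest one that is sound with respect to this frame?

D

Serial (axiom D): yes — every world has a successor (e.g. a R b).
Reflexive (axiom T): no — a is not related to itself.
Transitive (axiom 4): no — a R b and b R f, but not a R f.
Euclidean (axiom 5): no — a R b and a R e, but not b R e.
So F validates K, D; T would additionally require R to be reflexive. The strongest is D.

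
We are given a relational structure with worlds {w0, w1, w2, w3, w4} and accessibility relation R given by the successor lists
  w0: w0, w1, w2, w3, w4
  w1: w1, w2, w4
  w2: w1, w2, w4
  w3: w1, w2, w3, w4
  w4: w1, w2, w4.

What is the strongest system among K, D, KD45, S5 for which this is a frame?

D

Serial (axiom D): yes — every world has a successor (e.g. w0 R w0).
Euclidean (axiom 5): no — w0 R w1 and w0 R w3, but not w1 R w3.
Transitive (axiom 4): yes — every two-step R-path is closed by a direct edge.
Reflexive (axiom T): yes — every world is R-related to itself.
So F validates K, D; KD45 would additionally require R to be Euclidean. The strongest is D.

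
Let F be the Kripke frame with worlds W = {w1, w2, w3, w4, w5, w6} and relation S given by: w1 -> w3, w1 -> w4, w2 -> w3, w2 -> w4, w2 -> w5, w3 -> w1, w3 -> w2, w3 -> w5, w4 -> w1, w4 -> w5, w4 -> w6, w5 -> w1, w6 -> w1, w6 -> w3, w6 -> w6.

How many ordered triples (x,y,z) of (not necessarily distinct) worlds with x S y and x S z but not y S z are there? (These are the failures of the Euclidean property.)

29

Enumerating: (w1,w3,w3), (w1,w3,w4), (w1,w4,w3), (w1,w4,w4), (w2,w3,w3), (w2,w3,w4), (w2,w4,w3), (w2,w4,w4), (w2,w5,w3), (w2,w5,w4), (w2,w5,w5), (w3,w1,w1), … and 17 more.
Total: 29.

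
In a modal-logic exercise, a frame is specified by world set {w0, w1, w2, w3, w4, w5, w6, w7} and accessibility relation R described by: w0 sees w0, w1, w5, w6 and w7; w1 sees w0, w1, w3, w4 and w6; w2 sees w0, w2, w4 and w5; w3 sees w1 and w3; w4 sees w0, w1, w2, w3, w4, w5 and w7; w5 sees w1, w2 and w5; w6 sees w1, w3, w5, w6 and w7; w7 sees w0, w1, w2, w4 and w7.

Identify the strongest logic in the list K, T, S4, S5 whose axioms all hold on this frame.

T

Reflexive (axiom T): yes — every world is R-related to itself.
Transitive (axiom 4): no — w0 R w1 and w1 R w3, but not w0 R w3.
Euclidean (axiom 5): no — w0 R w1 and w0 R w5, but not w1 R w5.
So F validates K, T; S4 would additionally require R to be transitive. The strongest is T.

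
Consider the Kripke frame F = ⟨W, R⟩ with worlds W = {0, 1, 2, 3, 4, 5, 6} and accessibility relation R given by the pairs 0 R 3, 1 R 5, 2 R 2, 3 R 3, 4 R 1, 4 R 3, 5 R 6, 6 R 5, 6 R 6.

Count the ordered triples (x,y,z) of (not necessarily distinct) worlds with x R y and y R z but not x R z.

3

Enumerating: (1,5,6), (4,1,5), (5,6,5).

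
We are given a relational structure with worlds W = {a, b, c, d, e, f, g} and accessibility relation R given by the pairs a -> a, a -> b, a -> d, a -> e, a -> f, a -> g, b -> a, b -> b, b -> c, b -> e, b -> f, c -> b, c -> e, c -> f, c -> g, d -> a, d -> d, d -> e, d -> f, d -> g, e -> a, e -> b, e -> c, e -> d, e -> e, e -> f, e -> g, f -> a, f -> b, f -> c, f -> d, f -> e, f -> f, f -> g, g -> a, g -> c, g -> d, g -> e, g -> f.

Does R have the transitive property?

Transitive: no — a R b and b R c, but not a R c.

No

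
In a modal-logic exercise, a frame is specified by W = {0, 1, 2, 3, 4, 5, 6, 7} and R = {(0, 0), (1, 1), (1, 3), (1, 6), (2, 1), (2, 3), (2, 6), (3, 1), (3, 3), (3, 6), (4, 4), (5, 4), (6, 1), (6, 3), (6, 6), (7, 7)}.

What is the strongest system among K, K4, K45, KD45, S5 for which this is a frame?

Transitive (axiom 4): yes — every two-step R-path is closed by a direct edge.
Euclidean (axiom 5): yes — any two successors of a common world are R-related.
Serial (axiom D): yes — every world has a successor (e.g. 0 R 0).
Reflexive (axiom T): no — 2 is not related to itself.
So F validates K, K4, K45, KD45; S5 would additionally require R to be reflexive. The strongest is KD45.

KD45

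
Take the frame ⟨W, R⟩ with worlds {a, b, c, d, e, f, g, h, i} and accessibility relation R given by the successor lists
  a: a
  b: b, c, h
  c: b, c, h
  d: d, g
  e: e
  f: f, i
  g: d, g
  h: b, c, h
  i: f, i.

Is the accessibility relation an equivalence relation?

Yes

Reflexive: yes — every world is R-related to itself.
Symmetric: yes — every pair in R has its reverse in R.
Transitive: yes — every two-step R-path is closed by a direct edge.
So R is an equivalence relation.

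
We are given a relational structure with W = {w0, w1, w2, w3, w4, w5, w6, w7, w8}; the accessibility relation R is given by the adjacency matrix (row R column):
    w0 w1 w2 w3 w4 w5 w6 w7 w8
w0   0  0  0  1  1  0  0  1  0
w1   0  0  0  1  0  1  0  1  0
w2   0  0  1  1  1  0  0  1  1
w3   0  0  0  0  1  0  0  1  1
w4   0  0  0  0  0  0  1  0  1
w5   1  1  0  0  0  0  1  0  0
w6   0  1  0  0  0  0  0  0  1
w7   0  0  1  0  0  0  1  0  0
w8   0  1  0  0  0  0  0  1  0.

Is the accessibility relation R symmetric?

No

Symmetric: no — w0 R w3 but not w3 R w0.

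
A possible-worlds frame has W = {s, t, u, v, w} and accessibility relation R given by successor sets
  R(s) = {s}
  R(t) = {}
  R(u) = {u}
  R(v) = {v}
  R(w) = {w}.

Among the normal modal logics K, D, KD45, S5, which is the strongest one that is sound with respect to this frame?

Serial (axiom D): no — t has no R-successor.
Euclidean (axiom 5): yes — any two successors of a common world are R-related.
Transitive (axiom 4): yes — every two-step R-path is closed by a direct edge.
Reflexive (axiom T): no — t is not related to itself.
So F validates K; D would additionally require R to be serial. The strongest is K.

K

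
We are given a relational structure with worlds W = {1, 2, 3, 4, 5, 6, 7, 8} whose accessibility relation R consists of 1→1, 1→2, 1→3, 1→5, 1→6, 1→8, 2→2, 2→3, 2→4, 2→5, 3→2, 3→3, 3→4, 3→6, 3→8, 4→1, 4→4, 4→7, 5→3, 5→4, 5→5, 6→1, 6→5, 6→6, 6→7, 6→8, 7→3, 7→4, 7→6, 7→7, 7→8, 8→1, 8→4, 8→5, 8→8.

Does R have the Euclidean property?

No

Euclidean: no — 1 R 2 and 1 R 6, but not 2 R 6.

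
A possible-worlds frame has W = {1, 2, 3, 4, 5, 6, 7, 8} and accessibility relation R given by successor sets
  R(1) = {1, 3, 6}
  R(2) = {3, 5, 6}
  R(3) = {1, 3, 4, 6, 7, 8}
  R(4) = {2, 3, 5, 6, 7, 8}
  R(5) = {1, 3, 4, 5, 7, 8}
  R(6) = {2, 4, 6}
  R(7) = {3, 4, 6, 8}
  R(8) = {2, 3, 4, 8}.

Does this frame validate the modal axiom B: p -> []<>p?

The schema B characterises exactly the symmetric frames.
Symmetric: no — 1 R 6 but not 6 R 1.

No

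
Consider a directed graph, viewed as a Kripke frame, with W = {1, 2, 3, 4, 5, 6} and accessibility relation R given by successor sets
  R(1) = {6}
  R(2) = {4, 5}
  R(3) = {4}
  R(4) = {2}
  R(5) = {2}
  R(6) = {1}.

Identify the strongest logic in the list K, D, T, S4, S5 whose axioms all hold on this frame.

Serial (axiom D): yes — every world has a successor (e.g. 1 R 6).
Reflexive (axiom T): no — 1 is not related to itself.
Transitive (axiom 4): no — 3 R 4 and 4 R 2, but not 3 R 2.
Euclidean (axiom 5): no — 2 R 4 and 2 R 5, but not 4 R 5.
So F validates K, D; T would additionally require R to be reflexive. The strongest is D.

D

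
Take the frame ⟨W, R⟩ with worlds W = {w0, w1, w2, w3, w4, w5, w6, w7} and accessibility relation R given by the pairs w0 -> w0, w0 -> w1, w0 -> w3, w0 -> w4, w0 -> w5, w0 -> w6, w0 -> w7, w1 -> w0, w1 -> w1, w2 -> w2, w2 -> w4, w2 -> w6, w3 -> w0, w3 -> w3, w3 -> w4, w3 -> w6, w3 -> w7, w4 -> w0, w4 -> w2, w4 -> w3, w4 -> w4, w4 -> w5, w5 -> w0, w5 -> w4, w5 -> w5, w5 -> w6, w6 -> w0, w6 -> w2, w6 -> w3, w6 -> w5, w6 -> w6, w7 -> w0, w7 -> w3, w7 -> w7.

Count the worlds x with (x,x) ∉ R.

0

R is reflexive; there are no such worlds.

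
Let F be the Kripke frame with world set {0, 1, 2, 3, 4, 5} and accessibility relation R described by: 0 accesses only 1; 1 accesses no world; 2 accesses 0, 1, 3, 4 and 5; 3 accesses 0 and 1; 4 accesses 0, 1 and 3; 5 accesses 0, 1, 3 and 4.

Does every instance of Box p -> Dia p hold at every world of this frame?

No

By correspondence theory, D is valid on a frame iff R is serial.
Serial: no — 1 has no R-successor.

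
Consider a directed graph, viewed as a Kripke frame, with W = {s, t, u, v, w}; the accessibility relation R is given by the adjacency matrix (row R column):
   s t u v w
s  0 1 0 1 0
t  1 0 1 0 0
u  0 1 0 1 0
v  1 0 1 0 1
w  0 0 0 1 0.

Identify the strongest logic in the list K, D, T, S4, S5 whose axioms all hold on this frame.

Serial (axiom D): yes — every world has a successor (e.g. s R t).
Reflexive (axiom T): no — s is not related to itself.
Transitive (axiom 4): no — s R t and t R u, but not s R u.
Euclidean (axiom 5): no — s R t and s R v, but not t R v.
So F validates K, D; T would additionally require R to be reflexive. The strongest is D.

D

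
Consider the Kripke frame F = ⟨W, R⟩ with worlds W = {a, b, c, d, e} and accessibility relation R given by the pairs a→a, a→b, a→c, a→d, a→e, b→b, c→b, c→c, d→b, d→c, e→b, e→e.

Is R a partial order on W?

No

Reflexive: no — d is not related to itself.
Transitive: yes — every two-step R-path is closed by a direct edge.
Antisymmetric: yes — no distinct pair is related both ways.
So R is not a partial order.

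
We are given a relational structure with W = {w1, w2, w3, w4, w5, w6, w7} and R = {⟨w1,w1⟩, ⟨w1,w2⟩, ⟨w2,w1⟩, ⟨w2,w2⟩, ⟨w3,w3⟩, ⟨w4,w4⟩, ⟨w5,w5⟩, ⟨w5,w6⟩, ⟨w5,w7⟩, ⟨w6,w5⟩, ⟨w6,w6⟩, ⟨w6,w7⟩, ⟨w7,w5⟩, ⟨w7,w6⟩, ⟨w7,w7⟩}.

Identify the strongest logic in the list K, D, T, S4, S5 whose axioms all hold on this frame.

S5

Serial (axiom D): yes — every world has a successor (e.g. w1 R w1).
Reflexive (axiom T): yes — every world is R-related to itself.
Transitive (axiom 4): yes — every two-step R-path is closed by a direct edge.
Euclidean (axiom 5): yes — any two successors of a common world are R-related.
So F validates K, D, T, S4, S5. The strongest is S5.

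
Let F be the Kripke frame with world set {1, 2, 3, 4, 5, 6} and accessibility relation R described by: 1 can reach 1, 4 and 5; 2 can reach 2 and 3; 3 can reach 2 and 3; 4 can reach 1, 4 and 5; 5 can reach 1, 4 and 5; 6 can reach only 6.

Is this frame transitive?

Yes

Transitive: yes — every two-step R-path is closed by a direct edge.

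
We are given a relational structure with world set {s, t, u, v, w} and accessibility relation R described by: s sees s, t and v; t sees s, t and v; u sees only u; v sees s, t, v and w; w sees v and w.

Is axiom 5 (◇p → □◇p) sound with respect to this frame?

No

By correspondence theory, 5 is valid on a frame iff R is Euclidean.
Euclidean: no — v R s and v R w, but not s R w.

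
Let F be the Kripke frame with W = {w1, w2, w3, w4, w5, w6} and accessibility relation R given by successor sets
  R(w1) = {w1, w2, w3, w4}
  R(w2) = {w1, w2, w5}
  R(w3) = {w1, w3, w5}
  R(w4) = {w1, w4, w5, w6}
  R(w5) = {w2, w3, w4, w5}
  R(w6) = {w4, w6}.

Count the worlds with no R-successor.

R is serial; there are no such worlds.

0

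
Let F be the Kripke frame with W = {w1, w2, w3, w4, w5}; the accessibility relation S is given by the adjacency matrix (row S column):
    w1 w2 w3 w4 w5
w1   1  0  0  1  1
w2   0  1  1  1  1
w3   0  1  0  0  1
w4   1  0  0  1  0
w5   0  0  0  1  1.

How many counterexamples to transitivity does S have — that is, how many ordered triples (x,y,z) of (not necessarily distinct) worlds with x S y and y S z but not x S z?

Enumerating: (w2,w4,w1), (w3,w2,w3), (w3,w2,w4), (w3,w5,w4), (w4,w1,w5), (w5,w4,w1).

6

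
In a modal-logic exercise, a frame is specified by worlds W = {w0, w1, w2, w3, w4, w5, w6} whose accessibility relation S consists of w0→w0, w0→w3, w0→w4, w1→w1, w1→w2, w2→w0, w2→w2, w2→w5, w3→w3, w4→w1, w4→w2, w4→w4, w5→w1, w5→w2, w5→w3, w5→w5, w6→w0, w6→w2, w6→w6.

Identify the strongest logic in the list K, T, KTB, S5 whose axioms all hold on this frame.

Reflexive (axiom T): yes — every world is S-related to itself.
Symmetric (axiom B): no — w0 S w3 but not w3 S w0.
Euclidean (axiom 5): no — w0 S w3 and w0 S w4, but not w3 S w4.
So F validates K, T; KTB would additionally require S to be symmetric. The strongest is T.

T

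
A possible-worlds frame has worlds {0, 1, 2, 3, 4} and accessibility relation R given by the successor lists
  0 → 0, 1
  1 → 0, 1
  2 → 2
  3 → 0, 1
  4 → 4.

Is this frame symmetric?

Symmetric: no — 3 R 0 but not 0 R 3.

No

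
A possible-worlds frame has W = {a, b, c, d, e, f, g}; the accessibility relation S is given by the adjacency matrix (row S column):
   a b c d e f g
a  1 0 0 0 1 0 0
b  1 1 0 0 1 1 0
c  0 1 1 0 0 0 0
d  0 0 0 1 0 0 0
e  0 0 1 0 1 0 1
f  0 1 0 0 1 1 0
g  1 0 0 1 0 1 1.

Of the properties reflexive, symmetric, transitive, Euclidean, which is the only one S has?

reflexive

Reflexive: yes — every world is S-related to itself.
Symmetric: no — a S e but not e S a.
Transitive: no — a S e and e S c, but not a S c.
Euclidean: no — b S a and b S f, but not a S f.
Only reflexive holds.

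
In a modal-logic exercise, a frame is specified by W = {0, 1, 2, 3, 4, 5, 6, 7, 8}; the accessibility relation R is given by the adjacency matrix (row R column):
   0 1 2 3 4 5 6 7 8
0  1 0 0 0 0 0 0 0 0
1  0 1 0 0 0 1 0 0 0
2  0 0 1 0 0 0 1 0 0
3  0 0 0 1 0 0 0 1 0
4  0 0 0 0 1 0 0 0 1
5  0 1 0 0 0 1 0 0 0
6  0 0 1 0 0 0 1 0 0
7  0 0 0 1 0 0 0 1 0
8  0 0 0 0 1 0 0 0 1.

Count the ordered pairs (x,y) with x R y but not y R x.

0

R is symmetric; there are no such tuples.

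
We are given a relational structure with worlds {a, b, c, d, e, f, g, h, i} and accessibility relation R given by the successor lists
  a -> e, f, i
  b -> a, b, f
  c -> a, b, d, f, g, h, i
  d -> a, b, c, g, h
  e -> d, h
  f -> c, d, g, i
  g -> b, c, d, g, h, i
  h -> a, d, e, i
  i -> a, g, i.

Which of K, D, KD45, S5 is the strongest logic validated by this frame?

D

Serial (axiom D): yes — every world has a successor (e.g. a R e).
Euclidean (axiom 5): no — a R e and a R f, but not e R f.
Transitive (axiom 4): no — a R e and e R d, but not a R d.
Reflexive (axiom T): no — a is not related to itself.
So F validates K, D; KD45 would additionally require R to be Euclidean and transitive. The strongest is D.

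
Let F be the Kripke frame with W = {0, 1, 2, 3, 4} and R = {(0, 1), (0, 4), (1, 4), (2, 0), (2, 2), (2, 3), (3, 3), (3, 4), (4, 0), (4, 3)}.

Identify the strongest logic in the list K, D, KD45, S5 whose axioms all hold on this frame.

D

Serial (axiom D): yes — every world has a successor (e.g. 0 R 1).
Euclidean (axiom 5): no — 0 R 4 and 0 R 1, but not 4 R 1.
Transitive (axiom 4): no — 0 R 4 and 4 R 3, but not 0 R 3.
Reflexive (axiom T): no — 0 is not related to itself.
So F validates K, D; KD45 would additionally require R to be Euclidean and transitive. The strongest is D.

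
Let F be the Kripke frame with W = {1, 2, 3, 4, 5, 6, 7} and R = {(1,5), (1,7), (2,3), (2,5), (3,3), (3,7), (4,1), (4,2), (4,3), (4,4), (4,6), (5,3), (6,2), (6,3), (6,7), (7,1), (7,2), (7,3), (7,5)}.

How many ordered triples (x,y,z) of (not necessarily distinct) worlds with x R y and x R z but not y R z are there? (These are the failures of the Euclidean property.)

Enumerating: (1,5,5), (1,5,7), (1,7,7), (2,3,5), (2,5,5), (3,7,7), (4,1,1), (4,1,2), (4,1,3), (4,1,4), (4,1,6), (4,2,1), … and 25 more.
Total: 37.

37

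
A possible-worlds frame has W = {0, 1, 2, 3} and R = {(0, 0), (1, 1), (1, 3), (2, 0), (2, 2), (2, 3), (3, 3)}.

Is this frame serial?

Yes

Serial: yes — every world has a successor (e.g. 0 R 0).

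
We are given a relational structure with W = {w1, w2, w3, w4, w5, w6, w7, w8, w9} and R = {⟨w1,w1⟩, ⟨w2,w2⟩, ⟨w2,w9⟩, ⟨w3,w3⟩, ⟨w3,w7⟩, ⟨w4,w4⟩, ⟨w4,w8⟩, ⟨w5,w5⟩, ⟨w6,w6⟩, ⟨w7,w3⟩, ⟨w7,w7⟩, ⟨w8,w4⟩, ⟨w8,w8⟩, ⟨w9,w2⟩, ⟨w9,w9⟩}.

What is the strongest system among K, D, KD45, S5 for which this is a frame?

Serial (axiom D): yes — every world has a successor (e.g. w1 R w1).
Euclidean (axiom 5): yes — any two successors of a common world are R-related.
Transitive (axiom 4): yes — every two-step R-path is closed by a direct edge.
Reflexive (axiom T): yes — every world is R-related to itself.
So F validates K, D, KD45, S5. The strongest is S5.

S5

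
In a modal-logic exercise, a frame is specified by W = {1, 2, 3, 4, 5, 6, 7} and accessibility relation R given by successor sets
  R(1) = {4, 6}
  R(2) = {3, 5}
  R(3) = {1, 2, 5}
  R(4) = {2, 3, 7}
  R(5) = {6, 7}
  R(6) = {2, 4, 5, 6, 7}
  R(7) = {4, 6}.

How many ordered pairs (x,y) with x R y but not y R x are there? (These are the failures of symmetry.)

Enumerating: (1,4), (1,6), (2,5), (3,1), (3,5), (4,2), (4,3), (5,7), (6,2), (6,4).

10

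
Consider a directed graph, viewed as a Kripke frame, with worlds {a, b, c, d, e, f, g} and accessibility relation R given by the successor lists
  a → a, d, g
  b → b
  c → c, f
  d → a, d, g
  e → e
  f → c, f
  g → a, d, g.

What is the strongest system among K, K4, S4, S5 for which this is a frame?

Transitive (axiom 4): yes — every two-step R-path is closed by a direct edge.
Reflexive (axiom T): yes — every world is R-related to itself.
Euclidean (axiom 5): yes — any two successors of a common world are R-related.
So F validates K, K4, S4, S5. The strongest is S5.

S5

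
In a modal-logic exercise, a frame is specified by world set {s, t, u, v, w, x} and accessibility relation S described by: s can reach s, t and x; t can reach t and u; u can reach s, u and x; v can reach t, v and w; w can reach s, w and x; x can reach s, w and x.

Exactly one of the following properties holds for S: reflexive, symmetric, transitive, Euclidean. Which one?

Reflexive: yes — every world is S-related to itself.
Symmetric: no — s S t but not t S s.
Transitive: no — s S t and t S u, but not s S u.
Euclidean: no — s S t and s S x, but not t S x.
Only reflexive holds.

reflexive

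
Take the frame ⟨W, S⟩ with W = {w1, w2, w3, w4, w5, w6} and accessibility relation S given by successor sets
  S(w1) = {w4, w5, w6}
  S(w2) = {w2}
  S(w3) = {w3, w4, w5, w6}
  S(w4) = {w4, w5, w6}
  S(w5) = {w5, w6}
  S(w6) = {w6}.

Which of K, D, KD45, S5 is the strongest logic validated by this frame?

D

Serial (axiom D): yes — every world has a successor (e.g. w1 S w4).
Euclidean (axiom 5): no — w1 S w5 and w1 S w4, but not w5 S w4.
Transitive (axiom 4): yes — every two-step S-path is closed by a direct edge.
Reflexive (axiom T): no — w1 is not related to itself.
So F validates K, D; KD45 would additionally require S to be Euclidean. The strongest is D.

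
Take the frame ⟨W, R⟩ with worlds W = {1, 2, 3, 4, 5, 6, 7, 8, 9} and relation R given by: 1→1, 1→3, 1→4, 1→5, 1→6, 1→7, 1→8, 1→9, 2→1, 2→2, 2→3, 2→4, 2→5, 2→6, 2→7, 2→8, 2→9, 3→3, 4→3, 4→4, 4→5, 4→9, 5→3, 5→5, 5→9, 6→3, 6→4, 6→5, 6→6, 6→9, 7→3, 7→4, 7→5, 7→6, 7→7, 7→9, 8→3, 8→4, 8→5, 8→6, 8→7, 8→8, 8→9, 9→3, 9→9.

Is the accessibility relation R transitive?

Transitive: yes — every two-step R-path is closed by a direct edge.

Yes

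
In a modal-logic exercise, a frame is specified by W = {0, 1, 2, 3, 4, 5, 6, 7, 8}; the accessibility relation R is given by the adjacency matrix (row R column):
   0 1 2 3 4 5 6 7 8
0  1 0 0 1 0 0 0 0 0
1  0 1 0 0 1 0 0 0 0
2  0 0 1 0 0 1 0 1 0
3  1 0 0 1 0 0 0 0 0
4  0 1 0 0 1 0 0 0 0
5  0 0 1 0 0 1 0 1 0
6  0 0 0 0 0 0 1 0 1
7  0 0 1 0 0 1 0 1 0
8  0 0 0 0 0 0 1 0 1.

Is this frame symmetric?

Symmetric: yes — every pair in R has its reverse in R.

Yes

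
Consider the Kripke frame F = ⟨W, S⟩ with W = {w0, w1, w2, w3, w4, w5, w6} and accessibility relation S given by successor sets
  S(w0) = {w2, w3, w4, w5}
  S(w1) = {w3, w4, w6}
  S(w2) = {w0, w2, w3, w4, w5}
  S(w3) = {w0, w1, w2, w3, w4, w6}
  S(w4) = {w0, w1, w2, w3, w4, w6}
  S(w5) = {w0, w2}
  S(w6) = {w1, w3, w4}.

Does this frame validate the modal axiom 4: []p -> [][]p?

Axiom 4 corresponds to the accessibility relation being transitive.
Transitive: no — w0 S w3 and w3 S w1, but not w0 S w1.

No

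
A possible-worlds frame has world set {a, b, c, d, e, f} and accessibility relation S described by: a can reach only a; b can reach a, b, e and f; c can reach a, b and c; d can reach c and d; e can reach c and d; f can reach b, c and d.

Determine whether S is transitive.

Transitive: no — b S e and e S c, but not b S c.

No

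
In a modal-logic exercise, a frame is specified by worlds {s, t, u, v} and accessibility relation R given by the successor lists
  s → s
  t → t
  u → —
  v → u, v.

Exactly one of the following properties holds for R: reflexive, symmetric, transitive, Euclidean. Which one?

Reflexive: no — u is not related to itself.
Symmetric: no — v R u but not u R v.
Transitive: yes — every two-step R-path is closed by a direct edge.
Euclidean: no — v R u and v R u, but not u R u.
Only transitive holds.

transitive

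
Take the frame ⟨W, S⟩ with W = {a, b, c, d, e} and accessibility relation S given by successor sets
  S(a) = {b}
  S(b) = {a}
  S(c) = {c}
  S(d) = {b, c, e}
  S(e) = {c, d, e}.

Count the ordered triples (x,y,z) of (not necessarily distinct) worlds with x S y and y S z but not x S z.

Enumerating: (a,b,a), (b,a,b), (d,b,a), (d,e,d), (e,d,b).

5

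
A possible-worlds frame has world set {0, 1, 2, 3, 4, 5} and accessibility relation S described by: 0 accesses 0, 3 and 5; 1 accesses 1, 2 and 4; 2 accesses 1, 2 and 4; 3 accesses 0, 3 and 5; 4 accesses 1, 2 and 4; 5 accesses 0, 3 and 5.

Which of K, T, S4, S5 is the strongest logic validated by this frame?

Reflexive (axiom T): yes — every world is S-related to itself.
Transitive (axiom 4): yes — every two-step S-path is closed by a direct edge.
Euclidean (axiom 5): yes — any two successors of a common world are S-related.
So F validates K, T, S4, S5. The strongest is S5.

S5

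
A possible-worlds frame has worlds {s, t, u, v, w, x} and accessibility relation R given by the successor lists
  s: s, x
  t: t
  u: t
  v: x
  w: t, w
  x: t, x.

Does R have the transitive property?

Transitive: no — s R x and x R t, but not s R t.

No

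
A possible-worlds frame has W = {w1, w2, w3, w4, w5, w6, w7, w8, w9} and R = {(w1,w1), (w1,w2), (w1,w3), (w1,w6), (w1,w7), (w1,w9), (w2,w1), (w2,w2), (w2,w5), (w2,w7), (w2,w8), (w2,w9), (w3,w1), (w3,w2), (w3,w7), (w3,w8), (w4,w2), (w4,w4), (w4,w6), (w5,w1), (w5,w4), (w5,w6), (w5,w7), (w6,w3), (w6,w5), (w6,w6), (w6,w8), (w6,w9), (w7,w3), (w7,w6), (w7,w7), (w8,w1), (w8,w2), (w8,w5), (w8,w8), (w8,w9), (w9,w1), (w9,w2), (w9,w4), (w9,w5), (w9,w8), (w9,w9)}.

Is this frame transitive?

No

Transitive: no — w1 R w2 and w2 R w5, but not w1 R w5.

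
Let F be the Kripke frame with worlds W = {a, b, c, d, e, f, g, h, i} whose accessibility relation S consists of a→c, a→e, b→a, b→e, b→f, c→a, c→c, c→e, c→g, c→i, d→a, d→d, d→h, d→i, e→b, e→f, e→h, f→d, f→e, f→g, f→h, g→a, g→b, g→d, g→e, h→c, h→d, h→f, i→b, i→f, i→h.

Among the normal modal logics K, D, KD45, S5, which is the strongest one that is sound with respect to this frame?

D

Serial (axiom D): yes — every world has a successor (e.g. a S c).
Euclidean (axiom 5): no — a S e and a S c, but not e S c.
Transitive (axiom 4): no — a S c and c S g, but not a S g.
Reflexive (axiom T): no — a is not related to itself.
So F validates K, D; KD45 would additionally require S to be Euclidean and transitive. The strongest is D.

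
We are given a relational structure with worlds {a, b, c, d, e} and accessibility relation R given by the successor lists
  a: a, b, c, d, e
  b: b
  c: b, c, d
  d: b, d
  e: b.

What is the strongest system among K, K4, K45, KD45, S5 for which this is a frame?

Transitive (axiom 4): yes — every two-step R-path is closed by a direct edge.
Euclidean (axiom 5): no — a R b and a R c, but not b R c.
Serial (axiom D): yes — every world has a successor (e.g. a R a).
Reflexive (axiom T): no — e is not related to itself.
So F validates K, K4; K45 would additionally require R to be Euclidean. The strongest is K4.

K4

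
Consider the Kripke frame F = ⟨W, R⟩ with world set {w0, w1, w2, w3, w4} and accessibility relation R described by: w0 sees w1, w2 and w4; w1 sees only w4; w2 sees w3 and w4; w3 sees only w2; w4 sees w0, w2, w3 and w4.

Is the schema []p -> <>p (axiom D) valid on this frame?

Yes

By correspondence theory, D is valid on a frame iff R is serial.
Serial: yes — every world has a successor (e.g. w0 R w1).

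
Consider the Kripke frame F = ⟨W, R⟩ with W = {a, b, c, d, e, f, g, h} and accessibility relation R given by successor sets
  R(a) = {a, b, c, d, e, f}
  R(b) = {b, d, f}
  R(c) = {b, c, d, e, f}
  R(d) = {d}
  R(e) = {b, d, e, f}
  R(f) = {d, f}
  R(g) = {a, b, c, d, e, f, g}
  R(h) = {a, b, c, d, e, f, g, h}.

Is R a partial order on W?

Yes

Reflexive: yes — every world is R-related to itself.
Transitive: yes — every two-step R-path is closed by a direct edge.
Antisymmetric: yes — no distinct pair is related both ways.
So R is a partial order.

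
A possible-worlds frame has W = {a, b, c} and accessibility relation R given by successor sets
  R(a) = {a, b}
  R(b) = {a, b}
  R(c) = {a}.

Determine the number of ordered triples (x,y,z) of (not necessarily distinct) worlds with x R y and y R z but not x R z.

1

Enumerating: (c,a,b).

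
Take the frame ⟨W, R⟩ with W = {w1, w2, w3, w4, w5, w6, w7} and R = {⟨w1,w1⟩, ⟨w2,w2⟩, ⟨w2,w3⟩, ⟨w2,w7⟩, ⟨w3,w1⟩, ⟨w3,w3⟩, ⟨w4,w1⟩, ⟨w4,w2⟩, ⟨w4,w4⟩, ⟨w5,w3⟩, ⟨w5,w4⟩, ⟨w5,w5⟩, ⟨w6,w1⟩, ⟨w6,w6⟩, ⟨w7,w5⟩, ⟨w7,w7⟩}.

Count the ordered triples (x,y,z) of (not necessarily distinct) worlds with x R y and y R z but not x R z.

9

Enumerating: (w2,w3,w1), (w2,w7,w5), (w4,w2,w3), (w4,w2,w7), (w5,w3,w1), (w5,w4,w1), (w5,w4,w2), (w7,w5,w3), (w7,w5,w4).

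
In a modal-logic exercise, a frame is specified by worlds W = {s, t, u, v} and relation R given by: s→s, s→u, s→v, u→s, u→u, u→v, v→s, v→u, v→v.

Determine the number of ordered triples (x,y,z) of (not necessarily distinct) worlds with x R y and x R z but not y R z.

R is Euclidean; there are no such tuples.

0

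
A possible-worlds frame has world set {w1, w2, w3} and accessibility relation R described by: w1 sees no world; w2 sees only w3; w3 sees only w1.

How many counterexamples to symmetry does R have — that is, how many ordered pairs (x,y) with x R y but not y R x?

Enumerating: (w2,w3), (w3,w1).

2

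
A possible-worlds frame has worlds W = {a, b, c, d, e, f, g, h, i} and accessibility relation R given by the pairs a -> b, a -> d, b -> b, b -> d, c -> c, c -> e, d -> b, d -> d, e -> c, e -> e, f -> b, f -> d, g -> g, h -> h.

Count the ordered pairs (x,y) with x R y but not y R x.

Enumerating: (a,b), (a,d), (f,b), (f,d).

4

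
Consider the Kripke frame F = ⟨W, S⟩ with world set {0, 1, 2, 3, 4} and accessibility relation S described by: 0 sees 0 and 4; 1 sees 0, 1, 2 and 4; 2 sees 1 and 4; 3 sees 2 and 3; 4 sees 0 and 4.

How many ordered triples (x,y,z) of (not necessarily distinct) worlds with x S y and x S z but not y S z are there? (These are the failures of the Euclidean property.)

Enumerating: (1,0,1), (1,0,2), (1,2,0), (1,2,2), (1,4,1), (1,4,2), (2,4,1), (3,2,2), (3,2,3).

9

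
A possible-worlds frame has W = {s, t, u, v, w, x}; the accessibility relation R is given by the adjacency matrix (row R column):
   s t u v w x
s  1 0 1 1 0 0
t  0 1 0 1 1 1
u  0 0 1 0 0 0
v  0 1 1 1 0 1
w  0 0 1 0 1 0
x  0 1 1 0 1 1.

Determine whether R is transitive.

Transitive: no — s R v and v R t, but not s R t.

No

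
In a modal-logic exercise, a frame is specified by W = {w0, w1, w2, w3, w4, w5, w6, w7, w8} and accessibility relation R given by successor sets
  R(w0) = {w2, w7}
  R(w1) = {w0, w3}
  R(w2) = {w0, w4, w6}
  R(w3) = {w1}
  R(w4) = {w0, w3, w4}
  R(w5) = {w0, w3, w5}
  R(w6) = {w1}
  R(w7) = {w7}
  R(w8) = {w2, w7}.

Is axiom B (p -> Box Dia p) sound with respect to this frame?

No

Axiom B corresponds to the accessibility relation being symmetric.
Symmetric: no — w0 R w7 but not w7 R w0.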